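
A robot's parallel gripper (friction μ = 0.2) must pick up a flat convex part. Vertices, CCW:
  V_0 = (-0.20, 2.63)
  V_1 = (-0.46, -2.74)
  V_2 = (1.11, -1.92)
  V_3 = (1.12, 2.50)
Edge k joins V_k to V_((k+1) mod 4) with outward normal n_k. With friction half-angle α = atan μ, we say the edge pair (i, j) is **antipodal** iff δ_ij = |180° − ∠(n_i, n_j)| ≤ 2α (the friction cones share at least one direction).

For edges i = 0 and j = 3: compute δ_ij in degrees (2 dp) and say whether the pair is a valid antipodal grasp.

α = atan 0.2 = 11.31°;  2α = 22.62°
edge 0: e_0 = (-0.26, -5.37);  n_0 = (-0.9988, +0.0484)
edge 3: e_3 = (-1.32, +0.13);  n_3 = (+0.0980, +0.9952)
∠(n_0, n_3) = 92.85°
δ = |180° − 92.85°| = 87.15°
87.15° > 2α = 22.62°  →  invalid

δ = 87.15°, invalid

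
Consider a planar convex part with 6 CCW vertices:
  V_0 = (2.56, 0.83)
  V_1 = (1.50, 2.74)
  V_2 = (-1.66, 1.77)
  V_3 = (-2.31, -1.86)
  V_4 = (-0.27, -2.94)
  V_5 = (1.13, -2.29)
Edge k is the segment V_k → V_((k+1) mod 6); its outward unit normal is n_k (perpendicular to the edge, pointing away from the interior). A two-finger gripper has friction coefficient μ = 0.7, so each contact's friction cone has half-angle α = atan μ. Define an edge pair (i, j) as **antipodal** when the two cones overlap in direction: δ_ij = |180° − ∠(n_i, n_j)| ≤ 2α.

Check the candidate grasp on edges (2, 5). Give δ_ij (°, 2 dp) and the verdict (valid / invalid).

δ = 14.47°, valid

α = atan 0.7 = 34.99°;  2α = 69.98°
edge 2: e_2 = (-0.65, -3.63);  n_2 = (-0.9843, +0.1763)
edge 5: e_5 = (+1.43, +3.12);  n_5 = (+0.9091, -0.4167)
∠(n_2, n_5) = 165.53°
δ = |180° − 165.53°| = 14.47°
14.47° ≤ 2α = 69.98°  →  valid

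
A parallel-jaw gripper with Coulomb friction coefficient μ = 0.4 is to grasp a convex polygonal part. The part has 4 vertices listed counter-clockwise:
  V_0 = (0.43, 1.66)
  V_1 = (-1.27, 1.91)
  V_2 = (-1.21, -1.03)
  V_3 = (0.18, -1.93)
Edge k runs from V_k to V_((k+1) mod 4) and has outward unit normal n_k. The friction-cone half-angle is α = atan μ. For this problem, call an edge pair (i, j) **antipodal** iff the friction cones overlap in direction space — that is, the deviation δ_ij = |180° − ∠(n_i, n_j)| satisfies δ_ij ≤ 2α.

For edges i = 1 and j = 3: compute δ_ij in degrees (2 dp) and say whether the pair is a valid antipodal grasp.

α = atan 0.4 = 21.80°;  2α = 43.60°
edge 1: e_1 = (+0.06, -2.94);  n_1 = (-0.9998, -0.0204)
edge 3: e_3 = (+0.25, +3.59);  n_3 = (+0.9976, -0.0695)
∠(n_1, n_3) = 174.85°
δ = |180° − 174.85°| = 5.15°
5.15° ≤ 2α = 43.60°  →  valid

δ = 5.15°, valid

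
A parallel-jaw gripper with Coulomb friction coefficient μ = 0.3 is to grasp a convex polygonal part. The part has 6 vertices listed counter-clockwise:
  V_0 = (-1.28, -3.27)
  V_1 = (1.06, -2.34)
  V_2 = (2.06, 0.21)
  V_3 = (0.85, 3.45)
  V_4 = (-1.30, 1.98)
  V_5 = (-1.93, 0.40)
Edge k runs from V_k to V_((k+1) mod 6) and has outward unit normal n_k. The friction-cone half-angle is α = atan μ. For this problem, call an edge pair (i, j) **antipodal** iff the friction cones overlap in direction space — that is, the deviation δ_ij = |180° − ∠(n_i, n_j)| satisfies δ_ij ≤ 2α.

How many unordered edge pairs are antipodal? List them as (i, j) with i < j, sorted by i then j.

count = 4; pairs: (0,3), (1,4), (1,5), (2,5)

α = atan 0.3 = 16.70°;  2α = 33.40°
n_0 = (+0.3693, -0.9293)
n_1 = (+0.9310, -0.3651)
n_2 = (+0.9368, +0.3499)
n_3 = (-0.5644, +0.8255)
n_4 = (-0.9289, +0.3704)
n_5 = (-0.9847, -0.1744)
  (0,1): δ = 133.09°  ·
  (0,2): δ = 91.20°  ·
  (0,3): δ = 12.69°  ✓
  (0,4): δ = 46.59°  ·
  (0,5): δ = 78.37°  ·
  (1,2): δ = 138.11°  ·
  (1,3): δ = 34.23°  ·
  (1,4): δ = 0.33°  ✓
  (1,5): δ = 31.46°  ✓
  (2,3): δ = 76.12°  ·
  (2,4): δ = 42.22°  ·
  (2,5): δ = 10.43°  ✓
  (3,4): δ = 146.10°  ·
  (3,5): δ = 114.32°  ·
  (4,5): δ = 148.22°  ·
antipodal pairs: 4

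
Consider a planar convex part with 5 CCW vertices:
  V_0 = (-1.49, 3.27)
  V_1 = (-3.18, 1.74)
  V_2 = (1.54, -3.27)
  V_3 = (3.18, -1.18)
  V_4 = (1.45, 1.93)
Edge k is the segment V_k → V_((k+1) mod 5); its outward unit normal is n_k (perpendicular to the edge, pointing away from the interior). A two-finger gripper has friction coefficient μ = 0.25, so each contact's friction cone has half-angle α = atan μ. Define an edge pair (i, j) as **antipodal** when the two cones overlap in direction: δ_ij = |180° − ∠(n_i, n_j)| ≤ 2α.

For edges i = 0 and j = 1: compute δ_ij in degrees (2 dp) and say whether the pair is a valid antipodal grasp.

δ = 88.86°, invalid

α = atan 0.25 = 14.04°;  2α = 28.07°
edge 0: e_0 = (-1.69, -1.53);  n_0 = (-0.6711, +0.7413)
edge 1: e_1 = (+4.72, -5.01);  n_1 = (-0.7279, -0.6857)
∠(n_0, n_1) = 91.14°
δ = |180° − 91.14°| = 88.86°
88.86° > 2α = 28.07°  →  invalid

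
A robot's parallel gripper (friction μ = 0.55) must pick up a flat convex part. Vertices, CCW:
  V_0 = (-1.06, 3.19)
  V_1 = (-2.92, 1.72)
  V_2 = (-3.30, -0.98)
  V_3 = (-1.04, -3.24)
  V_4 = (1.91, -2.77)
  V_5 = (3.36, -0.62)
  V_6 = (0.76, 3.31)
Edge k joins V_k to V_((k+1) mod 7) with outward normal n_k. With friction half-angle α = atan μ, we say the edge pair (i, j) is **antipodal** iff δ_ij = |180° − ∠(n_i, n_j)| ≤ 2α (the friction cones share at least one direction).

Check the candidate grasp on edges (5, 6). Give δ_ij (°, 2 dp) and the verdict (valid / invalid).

α = atan 0.55 = 28.81°;  2α = 57.62°
edge 5: e_5 = (-2.60, +3.93);  n_5 = (+0.8340, +0.5518)
edge 6: e_6 = (-1.82, -0.12);  n_6 = (-0.0658, +0.9978)
∠(n_5, n_6) = 60.28°
δ = |180° − 60.28°| = 119.72°
119.72° > 2α = 57.62°  →  invalid

δ = 119.72°, invalid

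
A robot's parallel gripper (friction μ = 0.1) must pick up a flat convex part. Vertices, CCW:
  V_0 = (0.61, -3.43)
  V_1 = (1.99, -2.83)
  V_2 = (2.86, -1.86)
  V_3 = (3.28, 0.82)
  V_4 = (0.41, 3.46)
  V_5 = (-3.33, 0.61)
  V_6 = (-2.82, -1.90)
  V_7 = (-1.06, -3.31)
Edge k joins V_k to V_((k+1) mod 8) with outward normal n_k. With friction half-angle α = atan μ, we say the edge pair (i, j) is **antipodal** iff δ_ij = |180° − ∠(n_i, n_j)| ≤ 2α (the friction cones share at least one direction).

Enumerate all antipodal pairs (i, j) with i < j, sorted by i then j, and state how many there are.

α = atan 0.1 = 5.71°;  2α = 11.42°
n_0 = (+0.3987, -0.9171)
n_1 = (+0.7444, -0.6677)
n_2 = (+0.9879, -0.1548)
n_3 = (+0.6770, +0.7360)
n_4 = (-0.6061, +0.7954)
n_5 = (-0.9800, -0.1991)
n_6 = (-0.6252, -0.7804)
n_7 = (-0.0717, -0.9974)
  (0,1): δ = 155.39°  ·
  (0,2): δ = 122.41°  ·
  (0,3): δ = 66.11°  ·
  (0,4): δ = 13.81°  ·
  (0,5): δ = 77.99°  ·
  (0,6): δ = 117.80°  ·
  (0,7): δ = 152.39°  ·
  (1,2): δ = 147.02°  ·
  (1,3): δ = 90.72°  ·
  (1,4): δ = 10.80°  ✓
  (1,5): δ = 53.37°  ·
  (1,6): δ = 93.19°  ·
  (1,7): δ = 127.78°  ·
  (2,3): δ = 123.70°  ·
  (2,4): δ = 43.78°  ·
  (2,5): δ = 20.39°  ·
  (2,6): δ = 60.21°  ·
  (2,7): δ = 94.80°  ·
  (3,4): δ = 100.08°  ·
  (3,5): δ = 35.90°  ·
  (3,6): δ = 3.91°  ✓
  (3,7): δ = 38.50°  ·
  (4,5): δ = 115.82°  ·
  (4,6): δ = 76.01°  ·
  (4,7): δ = 41.42°  ·
  (5,6): δ = 140.18°  ·
  (5,7): δ = 105.60°  ·
  (6,7): δ = 145.41°  ·
antipodal pairs: 2

count = 2; pairs: (1,4), (3,6)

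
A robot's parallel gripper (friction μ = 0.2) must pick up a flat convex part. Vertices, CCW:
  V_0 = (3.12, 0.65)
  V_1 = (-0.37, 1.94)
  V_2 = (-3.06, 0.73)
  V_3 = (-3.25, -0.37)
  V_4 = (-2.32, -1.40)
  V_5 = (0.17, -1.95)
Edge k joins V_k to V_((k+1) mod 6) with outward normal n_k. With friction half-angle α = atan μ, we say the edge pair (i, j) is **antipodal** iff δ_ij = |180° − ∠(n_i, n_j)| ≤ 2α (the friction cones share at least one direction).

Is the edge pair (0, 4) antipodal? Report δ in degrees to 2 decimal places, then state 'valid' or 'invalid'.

α = atan 0.2 = 11.31°;  2α = 22.62°
edge 0: e_0 = (-3.49, +1.29);  n_0 = (+0.3467, +0.9380)
edge 4: e_4 = (+2.49, -0.55);  n_4 = (-0.2157, -0.9765)
∠(n_0, n_4) = 172.17°
δ = |180° − 172.17°| = 7.83°
7.83° ≤ 2α = 22.62°  →  valid

δ = 7.83°, valid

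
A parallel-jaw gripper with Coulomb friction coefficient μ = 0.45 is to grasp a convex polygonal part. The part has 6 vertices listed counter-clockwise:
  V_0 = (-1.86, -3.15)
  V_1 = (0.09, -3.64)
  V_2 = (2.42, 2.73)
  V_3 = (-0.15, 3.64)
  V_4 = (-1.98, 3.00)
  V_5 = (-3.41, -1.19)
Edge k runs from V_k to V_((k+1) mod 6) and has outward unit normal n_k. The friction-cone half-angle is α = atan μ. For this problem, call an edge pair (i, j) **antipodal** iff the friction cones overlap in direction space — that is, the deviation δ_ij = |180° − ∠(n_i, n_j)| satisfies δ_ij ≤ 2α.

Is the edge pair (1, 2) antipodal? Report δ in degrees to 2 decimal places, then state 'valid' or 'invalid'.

α = atan 0.45 = 24.23°;  2α = 48.46°
edge 1: e_1 = (+2.33, +6.37);  n_1 = (+0.9391, -0.3435)
edge 2: e_2 = (-2.57, +0.91);  n_2 = (+0.3338, +0.9427)
∠(n_1, n_2) = 90.59°
δ = |180° − 90.59°| = 89.41°
89.41° > 2α = 48.46°  →  invalid

δ = 89.41°, invalid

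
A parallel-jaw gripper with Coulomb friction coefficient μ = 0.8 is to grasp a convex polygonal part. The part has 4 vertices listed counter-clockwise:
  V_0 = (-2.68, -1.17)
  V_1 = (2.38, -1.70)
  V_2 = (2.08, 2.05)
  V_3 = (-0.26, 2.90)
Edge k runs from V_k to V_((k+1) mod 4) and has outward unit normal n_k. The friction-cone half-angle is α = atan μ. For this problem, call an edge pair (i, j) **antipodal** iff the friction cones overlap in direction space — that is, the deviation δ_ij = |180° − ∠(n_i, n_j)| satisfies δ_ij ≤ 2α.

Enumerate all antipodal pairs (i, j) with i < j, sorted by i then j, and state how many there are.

α = atan 0.8 = 38.66°;  2α = 77.32°
n_0 = (-0.1042, -0.9946)
n_1 = (+0.9968, +0.0797)
n_2 = (+0.3414, +0.9399)
n_3 = (-0.8595, +0.5111)
  (0,1): δ = 79.45°  ·
  (0,2): δ = 13.98°  ✓
  (0,3): δ = 65.24°  ✓
  (1,2): δ = 114.54°  ·
  (1,3): δ = 35.31°  ✓
  (2,3): δ = 100.77°  ·
antipodal pairs: 3

count = 3; pairs: (0,2), (0,3), (1,3)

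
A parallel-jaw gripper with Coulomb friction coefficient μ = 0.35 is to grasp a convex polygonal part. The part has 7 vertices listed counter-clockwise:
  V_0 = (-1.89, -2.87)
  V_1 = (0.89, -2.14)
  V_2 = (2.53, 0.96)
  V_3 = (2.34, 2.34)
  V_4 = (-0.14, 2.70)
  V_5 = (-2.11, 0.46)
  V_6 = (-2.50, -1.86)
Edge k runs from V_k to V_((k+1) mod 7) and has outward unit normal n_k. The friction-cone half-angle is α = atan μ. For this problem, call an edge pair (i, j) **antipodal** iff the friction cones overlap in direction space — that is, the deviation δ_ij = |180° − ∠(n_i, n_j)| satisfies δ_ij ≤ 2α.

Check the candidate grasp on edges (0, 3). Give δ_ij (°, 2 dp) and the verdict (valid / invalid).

α = atan 0.35 = 19.29°;  2α = 38.58°
edge 0: e_0 = (+2.78, +0.73);  n_0 = (+0.2540, -0.9672)
edge 3: e_3 = (-2.48, +0.36);  n_3 = (+0.1437, +0.9896)
∠(n_0, n_3) = 157.03°
δ = |180° − 157.03°| = 22.97°
22.97° ≤ 2α = 38.58°  →  valid

δ = 22.97°, valid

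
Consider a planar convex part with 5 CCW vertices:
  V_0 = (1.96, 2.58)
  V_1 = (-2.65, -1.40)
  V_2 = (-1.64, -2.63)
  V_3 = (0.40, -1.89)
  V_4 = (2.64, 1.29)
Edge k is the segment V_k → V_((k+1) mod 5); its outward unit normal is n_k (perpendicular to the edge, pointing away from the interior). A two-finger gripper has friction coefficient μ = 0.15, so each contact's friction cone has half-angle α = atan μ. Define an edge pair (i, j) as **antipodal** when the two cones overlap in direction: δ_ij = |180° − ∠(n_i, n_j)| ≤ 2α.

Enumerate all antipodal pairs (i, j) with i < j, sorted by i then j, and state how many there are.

count = 2; pairs: (0,3), (1,4)

α = atan 0.15 = 8.53°;  2α = 17.06°
n_0 = (-0.6535, +0.7569)
n_1 = (-0.7728, -0.6346)
n_2 = (+0.3410, -0.9401)
n_3 = (+0.8175, -0.5759)
n_4 = (+0.8846, +0.4663)
  (0,1): δ = 91.41°  ·
  (0,2): δ = 20.87°  ·
  (0,3): δ = 14.03°  ✓
  (0,4): δ = 76.99°  ·
  (1,2): δ = 109.45°  ·
  (1,3): δ = 74.55°  ·
  (1,4): δ = 11.60°  ✓
  (2,3): δ = 145.10°  ·
  (2,4): δ = 82.14°  ·
  (3,4): δ = 117.04°  ·
antipodal pairs: 2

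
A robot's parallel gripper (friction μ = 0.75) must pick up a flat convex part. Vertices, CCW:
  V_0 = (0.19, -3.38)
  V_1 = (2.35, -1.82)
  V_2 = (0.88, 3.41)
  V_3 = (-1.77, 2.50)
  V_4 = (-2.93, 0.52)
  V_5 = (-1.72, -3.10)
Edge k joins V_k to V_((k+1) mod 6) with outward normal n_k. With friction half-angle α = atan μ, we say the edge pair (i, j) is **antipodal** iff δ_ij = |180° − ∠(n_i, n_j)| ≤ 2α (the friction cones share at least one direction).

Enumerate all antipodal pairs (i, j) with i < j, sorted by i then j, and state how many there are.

count = 8; pairs: (0,2), (0,3), (0,4), (1,3), (1,4), (1,5), (2,5), (3,5)

α = atan 0.75 = 36.87°;  2α = 73.74°
n_0 = (+0.5855, -0.8107)
n_1 = (+0.9627, +0.2706)
n_2 = (-0.3248, +0.9458)
n_3 = (-0.8628, +0.5055)
n_4 = (-0.9484, -0.3170)
n_5 = (-0.1450, -0.9894)
  (0,1): δ = 110.14°  ·
  (0,2): δ = 16.89°  ✓
  (0,3): δ = 23.80°  ✓
  (0,4): δ = 72.64°  ✓
  (0,5): δ = 135.82°  ·
  (1,2): δ = 86.75°  ·
  (1,3): δ = 46.06°  ✓
  (1,4): δ = 2.78°  ✓
  (1,5): δ = 65.96°  ✓
  (2,3): δ = 139.32°  ·
  (2,4): δ = 90.47°  ·
  (2,5): δ = 27.29°  ✓
  (3,4): δ = 131.15°  ·
  (3,5): δ = 67.98°  ✓
  (4,5): δ = 116.82°  ·
antipodal pairs: 8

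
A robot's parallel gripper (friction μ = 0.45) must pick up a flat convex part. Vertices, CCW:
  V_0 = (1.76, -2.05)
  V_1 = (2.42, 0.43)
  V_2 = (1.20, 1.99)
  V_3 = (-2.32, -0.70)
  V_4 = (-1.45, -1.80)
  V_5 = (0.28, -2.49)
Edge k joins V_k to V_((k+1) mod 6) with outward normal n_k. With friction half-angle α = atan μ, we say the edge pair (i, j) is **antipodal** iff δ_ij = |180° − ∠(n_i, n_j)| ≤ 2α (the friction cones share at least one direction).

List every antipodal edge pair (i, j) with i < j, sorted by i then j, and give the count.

α = atan 0.45 = 24.23°;  2α = 48.46°
n_0 = (+0.9664, -0.2572)
n_1 = (+0.7877, +0.6160)
n_2 = (-0.6072, +0.7946)
n_3 = (-0.7843, -0.6203)
n_4 = (-0.3705, -0.9288)
n_5 = (+0.2850, -0.9585)
  (0,1): δ = 127.07°  ·
  (0,2): δ = 37.71°  ✓
  (0,3): δ = 53.24°  ·
  (0,4): δ = 83.16°  ·
  (0,5): δ = 121.46°  ·
  (1,2): δ = 90.64°  ·
  (1,3): δ = 0.31°  ✓
  (1,4): δ = 30.23°  ✓
  (1,5): δ = 68.53°  ·
  (2,3): δ = 89.05°  ·
  (2,4): δ = 59.13°  ·
  (2,5): δ = 20.83°  ✓
  (3,4): δ = 150.09°  ·
  (3,5): δ = 111.78°  ·
  (4,5): δ = 141.70°  ·
antipodal pairs: 4

count = 4; pairs: (0,2), (1,3), (1,4), (2,5)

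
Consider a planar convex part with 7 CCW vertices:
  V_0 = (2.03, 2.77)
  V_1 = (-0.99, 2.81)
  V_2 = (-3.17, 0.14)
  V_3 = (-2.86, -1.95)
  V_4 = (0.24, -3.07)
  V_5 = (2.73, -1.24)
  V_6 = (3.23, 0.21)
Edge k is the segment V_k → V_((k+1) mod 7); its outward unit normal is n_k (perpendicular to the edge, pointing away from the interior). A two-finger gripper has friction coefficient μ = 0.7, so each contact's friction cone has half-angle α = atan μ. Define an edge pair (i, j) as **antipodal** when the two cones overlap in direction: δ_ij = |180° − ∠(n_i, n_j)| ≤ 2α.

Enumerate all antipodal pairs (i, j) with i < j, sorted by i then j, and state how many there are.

count = 9; pairs: (0,3), (0,4), (1,4), (1,5), (1,6), (2,4), (2,5), (2,6), (3,6)

α = atan 0.7 = 34.99°;  2α = 69.98°
n_0 = (+0.0132, +0.9999)
n_1 = (-0.7746, +0.6324)
n_2 = (-0.9892, -0.1467)
n_3 = (-0.3398, -0.9405)
n_4 = (+0.5922, -0.8058)
n_5 = (+0.9454, -0.3260)
n_6 = (+0.9055, +0.4244)
  (0,1): δ = 128.47°  ·
  (0,2): δ = 80.80°  ·
  (0,3): δ = 19.11°  ✓
  (0,4): δ = 37.07°  ✓
  (0,5): δ = 71.73°  ·
  (0,6): δ = 115.87°  ·
  (1,2): δ = 132.33°  ·
  (1,3): δ = 70.63°  ·
  (1,4): δ = 14.46°  ✓
  (1,5): δ = 20.21°  ✓
  (1,6): δ = 64.35°  ✓
  (2,3): δ = 118.30°  ·
  (2,4): δ = 62.12°  ✓
  (2,5): δ = 27.46°  ✓
  (2,6): δ = 16.68°  ✓
  (3,4): δ = 123.82°  ·
  (3,5): δ = 89.16°  ·
  (3,6): δ = 45.02°  ✓
  (4,5): δ = 145.34°  ·
  (4,6): δ = 101.20°  ·
  (5,6): δ = 135.86°  ·
antipodal pairs: 9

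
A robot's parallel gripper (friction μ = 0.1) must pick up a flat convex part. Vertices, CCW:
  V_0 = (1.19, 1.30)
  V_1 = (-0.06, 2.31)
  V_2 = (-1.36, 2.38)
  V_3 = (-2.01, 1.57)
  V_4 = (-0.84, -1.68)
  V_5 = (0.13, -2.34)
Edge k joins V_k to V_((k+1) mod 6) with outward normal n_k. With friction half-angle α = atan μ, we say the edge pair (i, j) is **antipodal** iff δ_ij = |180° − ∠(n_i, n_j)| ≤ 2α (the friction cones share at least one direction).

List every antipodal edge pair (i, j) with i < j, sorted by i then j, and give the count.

count = 1; pairs: (0,4)

α = atan 0.1 = 5.71°;  2α = 11.42°
n_0 = (+0.6285, +0.7778)
n_1 = (+0.0538, +0.9986)
n_2 = (-0.7799, +0.6259)
n_3 = (-0.9409, -0.3387)
n_4 = (-0.5625, -0.8268)
n_5 = (+0.9601, -0.2796)
  (0,1): δ = 144.14°  ·
  (0,2): δ = 89.81°  ·
  (0,3): δ = 31.26°  ·
  (0,4): δ = 4.71°  ✓
  (0,5): δ = 112.70°  ·
  (1,2): δ = 125.66°  ·
  (1,3): δ = 67.12°  ·
  (1,4): δ = 31.15°  ·
  (1,5): δ = 76.85°  ·
  (2,3): δ = 121.46°  ·
  (2,4): δ = 85.49°  ·
  (2,5): δ = 22.51°  ·
  (3,4): δ = 144.03°  ·
  (3,5): δ = 36.03°  ·
  (4,5): δ = 72.00°  ·
antipodal pairs: 1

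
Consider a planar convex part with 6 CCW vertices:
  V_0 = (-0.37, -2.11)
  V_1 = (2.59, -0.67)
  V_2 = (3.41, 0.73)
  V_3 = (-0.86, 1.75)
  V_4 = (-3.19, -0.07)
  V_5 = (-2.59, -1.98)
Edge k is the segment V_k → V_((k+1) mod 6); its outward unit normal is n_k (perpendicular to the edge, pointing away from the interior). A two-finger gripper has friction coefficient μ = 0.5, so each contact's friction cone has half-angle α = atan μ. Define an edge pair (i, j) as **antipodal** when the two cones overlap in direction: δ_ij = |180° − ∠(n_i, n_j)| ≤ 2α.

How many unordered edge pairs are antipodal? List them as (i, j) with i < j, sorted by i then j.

count = 6; pairs: (0,2), (0,3), (1,3), (1,4), (2,5), (3,5)

α = atan 0.5 = 26.57°;  2α = 53.13°
n_0 = (+0.4375, -0.8992)
n_1 = (+0.8629, -0.5054)
n_2 = (+0.2323, +0.9726)
n_3 = (-0.6156, +0.7881)
n_4 = (-0.9540, -0.2997)
n_5 = (-0.0585, -0.9983)
  (0,1): δ = 146.30°  ·
  (0,2): δ = 39.38°  ✓
  (0,3): δ = 12.05°  ✓
  (0,4): δ = 81.50°  ·
  (0,5): δ = 150.71°  ·
  (1,2): δ = 73.08°  ·
  (1,3): δ = 21.65°  ✓
  (1,4): δ = 47.80°  ✓
  (1,5): δ = 117.01°  ·
  (2,3): δ = 128.57°  ·
  (2,4): δ = 59.13°  ·
  (2,5): δ = 10.08°  ✓
  (3,4): δ = 110.55°  ·
  (3,5): δ = 41.35°  ✓
  (4,5): δ = 110.79°  ·
antipodal pairs: 6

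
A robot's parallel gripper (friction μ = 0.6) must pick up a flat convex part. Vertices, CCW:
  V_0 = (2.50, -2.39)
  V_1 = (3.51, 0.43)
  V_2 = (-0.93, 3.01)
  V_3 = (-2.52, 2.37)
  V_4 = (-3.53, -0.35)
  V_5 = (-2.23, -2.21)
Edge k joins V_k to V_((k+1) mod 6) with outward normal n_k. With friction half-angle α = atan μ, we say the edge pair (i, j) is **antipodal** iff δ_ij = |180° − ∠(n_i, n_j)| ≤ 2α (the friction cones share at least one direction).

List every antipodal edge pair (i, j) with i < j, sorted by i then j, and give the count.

count = 6; pairs: (0,2), (0,3), (0,4), (1,4), (1,5), (2,5)

α = atan 0.6 = 30.96°;  2α = 61.93°
n_0 = (+0.9414, -0.3372)
n_1 = (+0.5024, +0.8646)
n_2 = (-0.3734, +0.9277)
n_3 = (-0.9375, +0.3481)
n_4 = (-0.8196, -0.5729)
n_5 = (-0.0380, -0.9993)
  (0,1): δ = 100.45°  ·
  (0,2): δ = 48.37°  ✓
  (0,3): δ = 0.67°  ✓
  (0,4): δ = 54.66°  ✓
  (0,5): δ = 107.53°  ·
  (1,2): δ = 127.91°  ·
  (1,3): δ = 80.21°  ·
  (1,4): δ = 24.89°  ✓
  (1,5): δ = 27.98°  ✓
  (2,3): δ = 132.30°  ·
  (2,4): δ = 76.97°  ·
  (2,5): δ = 24.10°  ✓
  (3,4): δ = 124.68°  ·
  (3,5): δ = 71.81°  ·
  (4,5): δ = 127.13°  ·
antipodal pairs: 6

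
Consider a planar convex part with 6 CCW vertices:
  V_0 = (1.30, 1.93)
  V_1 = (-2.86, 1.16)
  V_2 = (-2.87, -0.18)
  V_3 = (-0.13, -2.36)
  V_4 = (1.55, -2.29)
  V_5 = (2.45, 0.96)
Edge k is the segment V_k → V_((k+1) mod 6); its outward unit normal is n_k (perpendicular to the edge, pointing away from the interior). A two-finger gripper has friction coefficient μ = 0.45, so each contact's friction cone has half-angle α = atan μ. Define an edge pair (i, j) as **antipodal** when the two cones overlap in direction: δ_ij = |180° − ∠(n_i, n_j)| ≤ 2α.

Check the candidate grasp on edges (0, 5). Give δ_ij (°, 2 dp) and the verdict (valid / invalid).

δ = 129.37°, invalid

α = atan 0.45 = 24.23°;  2α = 48.46°
edge 0: e_0 = (-4.16, -0.77);  n_0 = (-0.1820, +0.9833)
edge 5: e_5 = (-1.15, +0.97);  n_5 = (+0.6447, +0.7644)
∠(n_0, n_5) = 50.63°
δ = |180° − 50.63°| = 129.37°
129.37° > 2α = 48.46°  →  invalid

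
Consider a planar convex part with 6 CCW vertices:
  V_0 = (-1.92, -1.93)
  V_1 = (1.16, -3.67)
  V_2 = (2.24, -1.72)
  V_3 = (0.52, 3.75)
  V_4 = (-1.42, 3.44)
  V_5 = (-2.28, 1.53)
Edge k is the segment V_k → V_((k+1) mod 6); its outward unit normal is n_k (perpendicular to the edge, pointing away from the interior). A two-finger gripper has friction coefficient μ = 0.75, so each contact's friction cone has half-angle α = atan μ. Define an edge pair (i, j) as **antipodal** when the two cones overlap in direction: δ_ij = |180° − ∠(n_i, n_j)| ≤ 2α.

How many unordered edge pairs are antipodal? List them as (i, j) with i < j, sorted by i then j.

α = atan 0.75 = 36.87°;  2α = 73.74°
n_0 = (-0.4919, -0.8707)
n_1 = (+0.8748, -0.4845)
n_2 = (+0.9540, +0.3000)
n_3 = (-0.1578, +0.9875)
n_4 = (-0.9118, +0.4106)
n_5 = (-0.9946, -0.1035)
  (0,1): δ = 89.52°  ·
  (0,2): δ = 43.08°  ✓
  (0,3): δ = 38.54°  ✓
  (0,4): δ = 95.22°  ·
  (0,5): δ = 125.40°  ·
  (1,2): δ = 133.56°  ·
  (1,3): δ = 51.94°  ✓
  (1,4): δ = 4.74°  ✓
  (1,5): δ = 34.92°  ✓
  (2,3): δ = 98.38°  ·
  (2,4): δ = 41.70°  ✓
  (2,5): δ = 11.52°  ✓
  (3,4): δ = 123.32°  ·
  (3,5): δ = 93.14°  ·
  (4,5): δ = 149.82°  ·
antipodal pairs: 7

count = 7; pairs: (0,2), (0,3), (1,3), (1,4), (1,5), (2,4), (2,5)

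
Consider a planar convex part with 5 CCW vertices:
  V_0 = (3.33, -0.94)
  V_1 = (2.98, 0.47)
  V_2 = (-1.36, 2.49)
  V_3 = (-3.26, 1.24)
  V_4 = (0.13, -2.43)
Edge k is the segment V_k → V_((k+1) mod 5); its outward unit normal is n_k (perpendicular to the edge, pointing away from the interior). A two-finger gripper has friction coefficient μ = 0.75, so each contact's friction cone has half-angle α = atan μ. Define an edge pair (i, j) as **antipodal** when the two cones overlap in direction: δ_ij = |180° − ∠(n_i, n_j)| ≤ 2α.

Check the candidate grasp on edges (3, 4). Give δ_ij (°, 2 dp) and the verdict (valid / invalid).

δ = 107.76°, invalid

α = atan 0.75 = 36.87°;  2α = 73.74°
edge 3: e_3 = (+3.39, -3.67);  n_3 = (-0.7346, -0.6785)
edge 4: e_4 = (+3.20, +1.49);  n_4 = (+0.4221, -0.9065)
∠(n_3, n_4) = 72.24°
δ = |180° − 72.24°| = 107.76°
107.76° > 2α = 73.74°  →  invalid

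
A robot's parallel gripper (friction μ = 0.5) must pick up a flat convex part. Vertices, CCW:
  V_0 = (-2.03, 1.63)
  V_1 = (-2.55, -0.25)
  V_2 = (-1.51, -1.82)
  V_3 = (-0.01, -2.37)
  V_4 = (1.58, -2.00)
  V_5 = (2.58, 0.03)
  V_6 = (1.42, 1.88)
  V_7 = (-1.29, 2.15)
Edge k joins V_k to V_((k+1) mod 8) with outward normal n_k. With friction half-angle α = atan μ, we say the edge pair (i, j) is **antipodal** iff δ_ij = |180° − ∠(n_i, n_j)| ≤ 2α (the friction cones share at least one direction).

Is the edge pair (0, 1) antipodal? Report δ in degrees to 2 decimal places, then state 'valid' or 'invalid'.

δ = 131.02°, invalid

α = atan 0.5 = 26.57°;  2α = 53.13°
edge 0: e_0 = (-0.52, -1.88);  n_0 = (-0.9638, +0.2666)
edge 1: e_1 = (+1.04, -1.57);  n_1 = (-0.8337, -0.5522)
∠(n_0, n_1) = 48.98°
δ = |180° − 48.98°| = 131.02°
131.02° > 2α = 53.13°  →  invalid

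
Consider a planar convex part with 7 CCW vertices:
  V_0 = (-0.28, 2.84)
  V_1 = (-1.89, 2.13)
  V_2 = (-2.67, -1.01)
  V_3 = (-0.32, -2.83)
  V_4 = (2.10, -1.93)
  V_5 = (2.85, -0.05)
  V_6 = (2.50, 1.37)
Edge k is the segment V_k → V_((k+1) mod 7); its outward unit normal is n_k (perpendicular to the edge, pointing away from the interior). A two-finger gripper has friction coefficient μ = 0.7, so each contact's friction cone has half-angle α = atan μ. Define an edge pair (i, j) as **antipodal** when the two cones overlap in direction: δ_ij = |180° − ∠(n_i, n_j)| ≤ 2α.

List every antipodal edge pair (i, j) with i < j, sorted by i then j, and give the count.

α = atan 0.7 = 34.99°;  2α = 69.98°
n_0 = (-0.4035, +0.9150)
n_1 = (-0.9705, +0.2411)
n_2 = (-0.6123, -0.7906)
n_3 = (+0.3486, -0.9373)
n_4 = (+0.9288, -0.3705)
n_5 = (+0.9709, +0.2393)
n_6 = (+0.4674, +0.8840)
  (0,1): δ = 127.75°  ·
  (0,2): δ = 61.55°  ✓
  (0,3): δ = 3.40°  ✓
  (0,4): δ = 44.45°  ✓
  (0,5): δ = 80.05°  ·
  (0,6): δ = 128.33°  ·
  (1,2): δ = 113.81°  ·
  (1,3): δ = 55.65°  ✓
  (1,4): δ = 7.80°  ✓
  (1,5): δ = 27.80°  ✓
  (1,6): δ = 76.08°  ·
  (2,3): δ = 121.84°  ·
  (2,4): δ = 73.99°  ·
  (2,5): δ = 38.40°  ✓
  (2,6): δ = 9.89°  ✓
  (3,4): δ = 132.15°  ·
  (3,5): δ = 96.55°  ·
  (3,6): δ = 48.27°  ✓
  (4,5): δ = 144.40°  ·
  (4,6): δ = 96.12°  ·
  (5,6): δ = 131.72°  ·
antipodal pairs: 9

count = 9; pairs: (0,2), (0,3), (0,4), (1,3), (1,4), (1,5), (2,5), (2,6), (3,6)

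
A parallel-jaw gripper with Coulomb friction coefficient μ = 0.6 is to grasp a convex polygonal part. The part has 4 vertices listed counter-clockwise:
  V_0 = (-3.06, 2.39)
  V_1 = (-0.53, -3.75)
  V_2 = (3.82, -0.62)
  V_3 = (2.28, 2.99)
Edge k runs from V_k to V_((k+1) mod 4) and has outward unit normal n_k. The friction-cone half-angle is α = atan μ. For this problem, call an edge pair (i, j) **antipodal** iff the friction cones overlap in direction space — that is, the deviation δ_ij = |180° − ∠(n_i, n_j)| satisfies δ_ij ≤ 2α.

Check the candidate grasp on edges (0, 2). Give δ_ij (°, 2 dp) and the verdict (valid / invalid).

α = atan 0.6 = 30.96°;  2α = 61.93°
edge 0: e_0 = (+2.53, -6.14);  n_0 = (-0.9246, -0.3810)
edge 2: e_2 = (-1.54, +3.61);  n_2 = (+0.9198, +0.3924)
∠(n_0, n_2) = 179.29°
δ = |180° − 179.29°| = 0.71°
0.71° ≤ 2α = 61.93°  →  valid

δ = 0.71°, valid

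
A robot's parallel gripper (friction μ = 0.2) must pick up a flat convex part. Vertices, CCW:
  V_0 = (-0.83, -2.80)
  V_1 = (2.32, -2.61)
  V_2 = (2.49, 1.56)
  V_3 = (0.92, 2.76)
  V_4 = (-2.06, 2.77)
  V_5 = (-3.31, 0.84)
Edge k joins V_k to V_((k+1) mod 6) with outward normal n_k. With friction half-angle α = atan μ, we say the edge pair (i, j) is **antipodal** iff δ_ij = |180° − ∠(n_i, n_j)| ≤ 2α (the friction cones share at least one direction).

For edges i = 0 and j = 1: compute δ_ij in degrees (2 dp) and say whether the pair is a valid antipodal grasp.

α = atan 0.2 = 11.31°;  2α = 22.62°
edge 0: e_0 = (+3.15, +0.19);  n_0 = (+0.0602, -0.9982)
edge 1: e_1 = (+0.17, +4.17);  n_1 = (+0.9992, -0.0407)
∠(n_0, n_1) = 84.21°
δ = |180° − 84.21°| = 95.79°
95.79° > 2α = 22.62°  →  invalid

δ = 95.79°, invalid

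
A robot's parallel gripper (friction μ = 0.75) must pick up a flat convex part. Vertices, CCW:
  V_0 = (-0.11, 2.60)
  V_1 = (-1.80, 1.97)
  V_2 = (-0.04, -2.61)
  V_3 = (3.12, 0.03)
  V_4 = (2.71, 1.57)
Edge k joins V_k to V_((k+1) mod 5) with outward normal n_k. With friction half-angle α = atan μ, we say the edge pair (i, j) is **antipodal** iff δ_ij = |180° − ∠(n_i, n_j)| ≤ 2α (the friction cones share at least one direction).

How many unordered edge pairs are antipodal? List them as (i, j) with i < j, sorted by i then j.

count = 5; pairs: (0,2), (1,2), (1,3), (1,4), (2,4)

α = atan 0.75 = 36.87°;  2α = 73.74°
n_0 = (-0.3493, +0.9370)
n_1 = (-0.9335, -0.3587)
n_2 = (+0.6411, -0.7674)
n_3 = (+0.9663, +0.2573)
n_4 = (+0.3431, +0.9393)
  (0,1): δ = 89.42°  ·
  (0,2): δ = 19.43°  ✓
  (0,3): δ = 84.46°  ·
  (0,4): δ = 139.49°  ·
  (1,2): δ = 71.14°  ✓
  (1,3): δ = 6.11°  ✓
  (1,4): δ = 48.91°  ✓
  (2,3): δ = 114.97°  ·
  (2,4): δ = 59.94°  ✓
  (3,4): δ = 124.97°  ·
antipodal pairs: 5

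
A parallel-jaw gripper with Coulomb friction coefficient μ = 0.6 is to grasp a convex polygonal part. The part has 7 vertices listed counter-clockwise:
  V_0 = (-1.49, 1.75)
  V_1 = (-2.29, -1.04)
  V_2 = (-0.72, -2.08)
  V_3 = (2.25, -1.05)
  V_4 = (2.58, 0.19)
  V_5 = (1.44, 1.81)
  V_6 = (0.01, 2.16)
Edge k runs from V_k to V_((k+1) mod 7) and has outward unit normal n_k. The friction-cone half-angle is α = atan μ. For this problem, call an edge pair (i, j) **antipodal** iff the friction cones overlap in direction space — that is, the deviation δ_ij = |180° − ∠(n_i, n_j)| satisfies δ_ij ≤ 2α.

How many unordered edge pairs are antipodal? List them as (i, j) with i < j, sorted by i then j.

α = atan 0.6 = 30.96°;  2α = 61.93°
n_0 = (-0.9613, +0.2756)
n_1 = (-0.5522, -0.8337)
n_2 = (+0.3277, -0.9448)
n_3 = (+0.9664, -0.2572)
n_4 = (+0.8178, +0.5755)
n_5 = (+0.2377, +0.9713)
n_6 = (-0.2637, +0.9646)
  (0,1): δ = 107.52°  ·
  (0,2): δ = 54.87°  ✓
  (0,3): δ = 1.10°  ✓
  (0,4): δ = 51.13°  ✓
  (0,5): δ = 92.25°  ·
  (0,6): δ = 121.29°  ·
  (1,2): δ = 127.35°  ·
  (1,3): δ = 71.38°  ·
  (1,4): δ = 21.34°  ✓
  (1,5): δ = 19.77°  ✓
  (1,6): δ = 48.81°  ✓
  (2,3): δ = 124.03°  ·
  (2,4): δ = 73.99°  ·
  (2,5): δ = 32.88°  ✓
  (2,6): δ = 3.84°  ✓
  (3,4): δ = 129.96°  ·
  (3,5): δ = 88.85°  ·
  (3,6): δ = 59.81°  ✓
  (4,5): δ = 138.89°  ·
  (4,6): δ = 109.85°  ·
  (5,6): δ = 150.96°  ·
antipodal pairs: 9

count = 9; pairs: (0,2), (0,3), (0,4), (1,4), (1,5), (1,6), (2,5), (2,6), (3,6)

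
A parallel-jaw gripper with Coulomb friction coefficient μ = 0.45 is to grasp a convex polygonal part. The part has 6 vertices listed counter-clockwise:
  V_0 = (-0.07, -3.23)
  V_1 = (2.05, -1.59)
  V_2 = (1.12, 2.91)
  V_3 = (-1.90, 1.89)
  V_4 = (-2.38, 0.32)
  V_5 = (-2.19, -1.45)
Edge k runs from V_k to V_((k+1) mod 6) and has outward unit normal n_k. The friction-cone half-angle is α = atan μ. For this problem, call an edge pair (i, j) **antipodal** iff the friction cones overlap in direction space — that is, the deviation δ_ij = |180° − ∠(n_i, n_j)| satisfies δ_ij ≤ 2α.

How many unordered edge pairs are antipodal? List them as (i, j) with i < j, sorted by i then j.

count = 5; pairs: (0,2), (0,3), (1,3), (1,4), (1,5)

α = atan 0.45 = 24.23°;  2α = 48.46°
n_0 = (+0.6119, -0.7910)
n_1 = (+0.9793, +0.2024)
n_2 = (-0.3200, +0.9474)
n_3 = (-0.9563, +0.2924)
n_4 = (-0.9943, -0.1067)
n_5 = (-0.6430, -0.7658)
  (0,1): δ = 116.05°  ·
  (0,2): δ = 19.06°  ✓
  (0,3): δ = 35.27°  ✓
  (0,4): δ = 58.40°  ·
  (0,5): δ = 102.26°  ·
  (1,2): δ = 83.01°  ·
  (1,3): δ = 28.68°  ✓
  (1,4): δ = 5.55°  ✓
  (1,5): δ = 38.31°  ✓
  (2,3): δ = 125.66°  ·
  (2,4): δ = 102.54°  ·
  (2,5): δ = 58.68°  ·
  (3,4): δ = 156.87°  ·
  (3,5): δ = 113.02°  ·
  (4,5): δ = 136.14°  ·
antipodal pairs: 5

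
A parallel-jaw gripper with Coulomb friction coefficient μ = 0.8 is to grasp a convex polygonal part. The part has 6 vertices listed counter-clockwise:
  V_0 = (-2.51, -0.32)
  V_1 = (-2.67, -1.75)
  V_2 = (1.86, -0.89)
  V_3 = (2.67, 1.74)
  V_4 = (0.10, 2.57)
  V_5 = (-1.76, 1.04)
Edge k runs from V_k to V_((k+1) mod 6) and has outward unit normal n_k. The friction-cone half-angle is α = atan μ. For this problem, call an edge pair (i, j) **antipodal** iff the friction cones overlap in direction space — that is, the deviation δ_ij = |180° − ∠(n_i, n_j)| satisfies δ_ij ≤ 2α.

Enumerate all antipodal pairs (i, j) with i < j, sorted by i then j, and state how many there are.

α = atan 0.8 = 38.66°;  2α = 77.32°
n_0 = (-0.9938, +0.1112)
n_1 = (+0.1865, -0.9825)
n_2 = (+0.9557, -0.2943)
n_3 = (+0.3073, +0.9516)
n_4 = (-0.6353, +0.7723)
n_5 = (-0.8757, +0.4829)
  (0,1): δ = 72.87°  ✓
  (0,2): δ = 10.73°  ✓
  (0,3): δ = 78.49°  ·
  (0,4): δ = 135.82°  ·
  (0,5): δ = 157.51°  ·
  (1,2): δ = 117.87°  ·
  (1,3): δ = 28.65°  ✓
  (1,4): δ = 28.69°  ✓
  (1,5): δ = 50.38°  ✓
  (2,3): δ = 90.78°  ·
  (2,4): δ = 33.44°  ✓
  (2,5): δ = 11.76°  ✓
  (3,4): δ = 122.66°  ·
  (3,5): δ = 100.98°  ·
  (4,5): δ = 158.32°  ·
antipodal pairs: 7

count = 7; pairs: (0,1), (0,2), (1,3), (1,4), (1,5), (2,4), (2,5)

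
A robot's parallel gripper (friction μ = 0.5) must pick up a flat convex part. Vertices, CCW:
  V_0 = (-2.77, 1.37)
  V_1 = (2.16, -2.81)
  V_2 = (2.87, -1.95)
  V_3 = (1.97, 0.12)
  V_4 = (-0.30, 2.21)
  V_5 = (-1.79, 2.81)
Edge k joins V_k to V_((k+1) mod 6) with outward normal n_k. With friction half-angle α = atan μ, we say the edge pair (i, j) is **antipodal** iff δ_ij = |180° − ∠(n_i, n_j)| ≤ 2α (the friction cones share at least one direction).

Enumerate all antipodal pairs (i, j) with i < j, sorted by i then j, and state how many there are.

α = atan 0.5 = 26.57°;  2α = 53.13°
n_0 = (-0.6467, -0.7627)
n_1 = (+0.7712, -0.6366)
n_2 = (+0.9171, +0.3987)
n_3 = (+0.6773, +0.7357)
n_4 = (+0.3735, +0.9276)
n_5 = (-0.8267, +0.5626)
  (0,1): δ = 89.25°  ·
  (0,2): δ = 26.21°  ✓
  (0,3): δ = 2.34°  ✓
  (0,4): δ = 18.36°  ✓
  (0,5): δ = 96.06°  ·
  (1,2): δ = 116.96°  ·
  (1,3): δ = 93.09°  ·
  (1,4): δ = 72.39°  ·
  (1,5): δ = 5.30°  ✓
  (2,3): δ = 156.13°  ·
  (2,4): δ = 135.43°  ·
  (2,5): δ = 57.74°  ·
  (3,4): δ = 159.30°  ·
  (3,5): δ = 81.60°  ·
  (4,5): δ = 102.30°  ·
antipodal pairs: 4

count = 4; pairs: (0,2), (0,3), (0,4), (1,5)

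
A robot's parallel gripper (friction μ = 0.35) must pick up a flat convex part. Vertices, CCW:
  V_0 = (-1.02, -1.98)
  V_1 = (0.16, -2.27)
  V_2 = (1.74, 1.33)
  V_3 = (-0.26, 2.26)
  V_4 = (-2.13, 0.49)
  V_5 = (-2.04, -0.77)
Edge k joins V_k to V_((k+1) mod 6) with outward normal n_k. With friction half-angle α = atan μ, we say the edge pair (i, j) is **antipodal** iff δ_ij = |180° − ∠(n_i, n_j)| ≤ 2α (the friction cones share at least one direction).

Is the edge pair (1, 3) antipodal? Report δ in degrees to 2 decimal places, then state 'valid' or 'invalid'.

α = atan 0.35 = 19.29°;  2α = 38.58°
edge 1: e_1 = (+1.58, +3.60);  n_1 = (+0.9157, -0.4019)
edge 3: e_3 = (-1.87, -1.77);  n_3 = (-0.6874, +0.7263)
∠(n_1, n_3) = 157.12°
δ = |180° − 157.12°| = 22.88°
22.88° ≤ 2α = 38.58°  →  valid

δ = 22.88°, valid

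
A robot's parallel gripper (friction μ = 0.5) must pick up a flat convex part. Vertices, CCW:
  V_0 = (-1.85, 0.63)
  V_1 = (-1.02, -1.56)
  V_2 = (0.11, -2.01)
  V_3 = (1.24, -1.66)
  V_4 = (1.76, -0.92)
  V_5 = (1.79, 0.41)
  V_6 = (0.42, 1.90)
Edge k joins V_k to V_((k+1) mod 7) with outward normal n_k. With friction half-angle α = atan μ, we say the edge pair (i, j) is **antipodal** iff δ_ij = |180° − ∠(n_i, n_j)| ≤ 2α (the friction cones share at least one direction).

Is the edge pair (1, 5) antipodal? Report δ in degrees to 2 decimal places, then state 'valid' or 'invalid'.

α = atan 0.5 = 26.57°;  2α = 53.13°
edge 1: e_1 = (+1.13, -0.45);  n_1 = (-0.3700, -0.9290)
edge 5: e_5 = (-1.37, +1.49);  n_5 = (+0.7361, +0.6768)
∠(n_1, n_5) = 154.31°
δ = |180° − 154.31°| = 25.69°
25.69° ≤ 2α = 53.13°  →  valid

δ = 25.69°, valid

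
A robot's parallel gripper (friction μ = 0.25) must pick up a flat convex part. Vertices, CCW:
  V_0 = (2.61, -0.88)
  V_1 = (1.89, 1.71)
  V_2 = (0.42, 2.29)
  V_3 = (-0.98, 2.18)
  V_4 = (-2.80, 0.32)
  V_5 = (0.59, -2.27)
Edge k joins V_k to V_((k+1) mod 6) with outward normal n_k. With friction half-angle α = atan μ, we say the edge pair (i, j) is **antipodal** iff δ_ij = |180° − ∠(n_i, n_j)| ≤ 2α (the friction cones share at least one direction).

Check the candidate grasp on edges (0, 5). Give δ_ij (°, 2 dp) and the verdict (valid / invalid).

α = atan 0.25 = 14.04°;  2α = 28.07°
edge 0: e_0 = (-0.72, +2.59);  n_0 = (+0.9635, +0.2678)
edge 5: e_5 = (+2.02, +1.39);  n_5 = (+0.5669, -0.8238)
∠(n_0, n_5) = 71.00°
δ = |180° − 71.00°| = 109.00°
109.00° > 2α = 28.07°  →  invalid

δ = 109.00°, invalid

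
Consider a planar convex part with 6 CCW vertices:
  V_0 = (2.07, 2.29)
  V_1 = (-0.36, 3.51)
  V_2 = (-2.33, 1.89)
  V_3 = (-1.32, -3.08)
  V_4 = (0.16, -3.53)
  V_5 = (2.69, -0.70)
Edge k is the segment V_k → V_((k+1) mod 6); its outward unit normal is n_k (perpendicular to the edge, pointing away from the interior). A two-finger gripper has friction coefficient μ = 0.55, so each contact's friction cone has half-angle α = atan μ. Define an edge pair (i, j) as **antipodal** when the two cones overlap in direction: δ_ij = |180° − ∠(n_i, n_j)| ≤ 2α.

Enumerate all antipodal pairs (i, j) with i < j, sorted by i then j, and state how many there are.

α = atan 0.55 = 28.81°;  2α = 57.62°
n_0 = (+0.4487, +0.8937)
n_1 = (-0.6352, +0.7724)
n_2 = (-0.9800, -0.1991)
n_3 = (-0.2909, -0.9568)
n_4 = (+0.7455, -0.6665)
n_5 = (+0.9792, +0.2030)
  (0,1): δ = 113.91°  ·
  (0,2): δ = 51.85°  ✓
  (0,3): δ = 9.75°  ✓
  (0,4): δ = 74.86°  ·
  (0,5): δ = 128.37°  ·
  (1,2): δ = 117.94°  ·
  (1,3): δ = 56.34°  ✓
  (1,4): δ = 8.77°  ✓
  (1,5): δ = 62.28°  ·
  (2,3): δ = 118.40°  ·
  (2,4): δ = 53.28°  ✓
  (2,5): δ = 0.23°  ✓
  (3,4): δ = 114.88°  ·
  (3,5): δ = 61.37°  ·
  (4,5): δ = 126.49°  ·
antipodal pairs: 6

count = 6; pairs: (0,2), (0,3), (1,3), (1,4), (2,4), (2,5)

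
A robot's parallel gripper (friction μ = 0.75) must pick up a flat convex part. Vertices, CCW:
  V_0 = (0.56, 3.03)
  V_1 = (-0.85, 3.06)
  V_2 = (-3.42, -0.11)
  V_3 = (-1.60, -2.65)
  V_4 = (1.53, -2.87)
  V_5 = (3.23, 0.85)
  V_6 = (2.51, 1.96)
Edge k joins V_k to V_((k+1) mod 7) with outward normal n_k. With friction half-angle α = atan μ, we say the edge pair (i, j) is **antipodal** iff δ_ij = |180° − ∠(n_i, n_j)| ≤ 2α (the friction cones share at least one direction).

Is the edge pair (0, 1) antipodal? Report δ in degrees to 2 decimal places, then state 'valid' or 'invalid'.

δ = 127.81°, invalid

α = atan 0.75 = 36.87°;  2α = 73.74°
edge 0: e_0 = (-1.41, +0.03);  n_0 = (+0.0213, +0.9998)
edge 1: e_1 = (-2.57, -3.17);  n_1 = (-0.7768, +0.6298)
∠(n_0, n_1) = 52.19°
δ = |180° − 52.19°| = 127.81°
127.81° > 2α = 73.74°  →  invalid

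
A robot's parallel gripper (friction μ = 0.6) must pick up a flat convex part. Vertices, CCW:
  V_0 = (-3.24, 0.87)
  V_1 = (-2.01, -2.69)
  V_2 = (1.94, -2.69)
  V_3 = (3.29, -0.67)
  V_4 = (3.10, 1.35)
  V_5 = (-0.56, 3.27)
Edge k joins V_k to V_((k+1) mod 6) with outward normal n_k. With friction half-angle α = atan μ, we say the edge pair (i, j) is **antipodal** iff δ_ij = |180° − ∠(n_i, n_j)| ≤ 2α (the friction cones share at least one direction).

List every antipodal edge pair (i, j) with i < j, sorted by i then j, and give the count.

count = 7; pairs: (0,2), (0,3), (0,4), (1,4), (1,5), (2,5), (3,5)

α = atan 0.6 = 30.96°;  2α = 61.93°
n_0 = (-0.9452, -0.3266)
n_1 = (+0.0000, -1.0000)
n_2 = (+0.8314, -0.5556)
n_3 = (+0.9956, +0.0936)
n_4 = (+0.4645, +0.8855)
n_5 = (-0.6671, +0.7450)
  (0,1): δ = 109.06°  ·
  (0,2): δ = 52.82°  ✓
  (0,3): δ = 13.69°  ✓
  (0,4): δ = 43.26°  ✓
  (0,5): δ = 112.78°  ·
  (1,2): δ = 123.76°  ·
  (1,3): δ = 84.63°  ·
  (1,4): δ = 27.68°  ✓
  (1,5): δ = 41.85°  ✓
  (2,3): δ = 140.87°  ·
  (2,4): δ = 83.93°  ·
  (2,5): δ = 14.40°  ✓
  (3,4): δ = 123.05°  ·
  (3,5): δ = 53.53°  ✓
  (4,5): δ = 110.47°  ·
antipodal pairs: 7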